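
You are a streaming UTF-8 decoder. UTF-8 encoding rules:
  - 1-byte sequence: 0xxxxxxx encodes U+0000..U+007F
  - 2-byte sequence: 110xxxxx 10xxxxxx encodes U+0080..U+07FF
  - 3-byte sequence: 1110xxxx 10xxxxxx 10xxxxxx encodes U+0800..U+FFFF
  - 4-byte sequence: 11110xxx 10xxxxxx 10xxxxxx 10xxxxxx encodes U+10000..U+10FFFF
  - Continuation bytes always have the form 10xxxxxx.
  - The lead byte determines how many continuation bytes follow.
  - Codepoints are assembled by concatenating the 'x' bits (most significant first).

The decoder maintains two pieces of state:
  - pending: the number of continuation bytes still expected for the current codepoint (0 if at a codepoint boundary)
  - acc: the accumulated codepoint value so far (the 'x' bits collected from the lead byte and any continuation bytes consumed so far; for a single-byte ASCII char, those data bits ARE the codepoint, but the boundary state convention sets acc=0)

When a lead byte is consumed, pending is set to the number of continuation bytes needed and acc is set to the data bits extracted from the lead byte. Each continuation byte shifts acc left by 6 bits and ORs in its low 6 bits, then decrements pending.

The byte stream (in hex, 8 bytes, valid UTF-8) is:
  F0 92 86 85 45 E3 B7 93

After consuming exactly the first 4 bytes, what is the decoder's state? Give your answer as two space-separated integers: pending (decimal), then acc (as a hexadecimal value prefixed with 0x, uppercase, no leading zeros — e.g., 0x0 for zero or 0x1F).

Byte[0]=F0: 4-byte lead. pending=3, acc=0x0
Byte[1]=92: continuation. acc=(acc<<6)|0x12=0x12, pending=2
Byte[2]=86: continuation. acc=(acc<<6)|0x06=0x486, pending=1
Byte[3]=85: continuation. acc=(acc<<6)|0x05=0x12185, pending=0

Answer: 0 0x12185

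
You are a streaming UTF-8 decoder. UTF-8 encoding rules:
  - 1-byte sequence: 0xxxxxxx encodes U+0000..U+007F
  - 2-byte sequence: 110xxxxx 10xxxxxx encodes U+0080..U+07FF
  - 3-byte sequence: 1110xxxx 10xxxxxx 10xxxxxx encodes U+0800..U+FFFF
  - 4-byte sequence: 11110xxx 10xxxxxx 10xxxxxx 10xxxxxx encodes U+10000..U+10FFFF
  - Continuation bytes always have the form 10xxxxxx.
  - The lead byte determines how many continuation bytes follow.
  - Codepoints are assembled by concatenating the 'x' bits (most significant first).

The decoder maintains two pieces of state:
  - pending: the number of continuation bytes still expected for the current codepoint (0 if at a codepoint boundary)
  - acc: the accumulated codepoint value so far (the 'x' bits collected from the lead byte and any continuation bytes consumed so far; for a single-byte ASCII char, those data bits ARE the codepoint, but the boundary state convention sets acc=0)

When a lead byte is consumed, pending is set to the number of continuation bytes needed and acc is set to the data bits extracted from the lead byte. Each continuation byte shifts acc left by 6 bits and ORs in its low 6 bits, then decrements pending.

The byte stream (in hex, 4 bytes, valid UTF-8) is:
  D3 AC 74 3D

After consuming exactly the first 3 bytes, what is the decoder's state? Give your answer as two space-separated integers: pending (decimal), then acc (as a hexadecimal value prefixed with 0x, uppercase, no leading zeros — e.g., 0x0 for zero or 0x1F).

Answer: 0 0x0

Derivation:
Byte[0]=D3: 2-byte lead. pending=1, acc=0x13
Byte[1]=AC: continuation. acc=(acc<<6)|0x2C=0x4EC, pending=0
Byte[2]=74: 1-byte. pending=0, acc=0x0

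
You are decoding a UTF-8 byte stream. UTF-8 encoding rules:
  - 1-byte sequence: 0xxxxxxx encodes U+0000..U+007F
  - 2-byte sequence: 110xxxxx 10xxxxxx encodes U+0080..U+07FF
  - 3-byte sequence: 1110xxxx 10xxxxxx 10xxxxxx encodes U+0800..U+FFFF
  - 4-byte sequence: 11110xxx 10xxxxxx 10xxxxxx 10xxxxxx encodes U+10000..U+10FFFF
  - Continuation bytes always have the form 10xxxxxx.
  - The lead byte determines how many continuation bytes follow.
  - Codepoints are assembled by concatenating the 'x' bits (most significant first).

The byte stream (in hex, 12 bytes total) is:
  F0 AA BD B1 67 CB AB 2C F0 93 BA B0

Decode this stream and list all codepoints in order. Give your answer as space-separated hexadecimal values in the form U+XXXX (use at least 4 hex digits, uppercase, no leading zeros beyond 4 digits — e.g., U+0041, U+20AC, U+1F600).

Byte[0]=F0: 4-byte lead, need 3 cont bytes. acc=0x0
Byte[1]=AA: continuation. acc=(acc<<6)|0x2A=0x2A
Byte[2]=BD: continuation. acc=(acc<<6)|0x3D=0xABD
Byte[3]=B1: continuation. acc=(acc<<6)|0x31=0x2AF71
Completed: cp=U+2AF71 (starts at byte 0)
Byte[4]=67: 1-byte ASCII. cp=U+0067
Byte[5]=CB: 2-byte lead, need 1 cont bytes. acc=0xB
Byte[6]=AB: continuation. acc=(acc<<6)|0x2B=0x2EB
Completed: cp=U+02EB (starts at byte 5)
Byte[7]=2C: 1-byte ASCII. cp=U+002C
Byte[8]=F0: 4-byte lead, need 3 cont bytes. acc=0x0
Byte[9]=93: continuation. acc=(acc<<6)|0x13=0x13
Byte[10]=BA: continuation. acc=(acc<<6)|0x3A=0x4FA
Byte[11]=B0: continuation. acc=(acc<<6)|0x30=0x13EB0
Completed: cp=U+13EB0 (starts at byte 8)

Answer: U+2AF71 U+0067 U+02EB U+002C U+13EB0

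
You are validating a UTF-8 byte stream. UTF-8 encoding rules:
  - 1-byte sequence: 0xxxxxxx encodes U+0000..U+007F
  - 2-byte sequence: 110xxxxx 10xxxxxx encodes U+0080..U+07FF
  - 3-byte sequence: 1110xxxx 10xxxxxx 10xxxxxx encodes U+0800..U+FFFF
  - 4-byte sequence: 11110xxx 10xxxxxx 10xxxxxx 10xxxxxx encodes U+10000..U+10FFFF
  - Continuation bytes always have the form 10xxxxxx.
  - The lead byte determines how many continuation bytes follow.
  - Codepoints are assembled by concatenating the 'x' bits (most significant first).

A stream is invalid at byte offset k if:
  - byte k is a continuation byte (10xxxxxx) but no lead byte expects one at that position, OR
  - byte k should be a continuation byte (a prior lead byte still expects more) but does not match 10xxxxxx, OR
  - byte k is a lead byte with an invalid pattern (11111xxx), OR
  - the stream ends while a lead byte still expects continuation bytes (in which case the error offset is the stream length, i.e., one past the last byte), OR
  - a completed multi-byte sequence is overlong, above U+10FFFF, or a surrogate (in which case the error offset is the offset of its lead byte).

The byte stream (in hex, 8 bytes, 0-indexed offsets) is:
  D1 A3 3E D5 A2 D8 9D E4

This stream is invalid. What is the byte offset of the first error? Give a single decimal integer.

Answer: 8

Derivation:
Byte[0]=D1: 2-byte lead, need 1 cont bytes. acc=0x11
Byte[1]=A3: continuation. acc=(acc<<6)|0x23=0x463
Completed: cp=U+0463 (starts at byte 0)
Byte[2]=3E: 1-byte ASCII. cp=U+003E
Byte[3]=D5: 2-byte lead, need 1 cont bytes. acc=0x15
Byte[4]=A2: continuation. acc=(acc<<6)|0x22=0x562
Completed: cp=U+0562 (starts at byte 3)
Byte[5]=D8: 2-byte lead, need 1 cont bytes. acc=0x18
Byte[6]=9D: continuation. acc=(acc<<6)|0x1D=0x61D
Completed: cp=U+061D (starts at byte 5)
Byte[7]=E4: 3-byte lead, need 2 cont bytes. acc=0x4
Byte[8]: stream ended, expected continuation. INVALID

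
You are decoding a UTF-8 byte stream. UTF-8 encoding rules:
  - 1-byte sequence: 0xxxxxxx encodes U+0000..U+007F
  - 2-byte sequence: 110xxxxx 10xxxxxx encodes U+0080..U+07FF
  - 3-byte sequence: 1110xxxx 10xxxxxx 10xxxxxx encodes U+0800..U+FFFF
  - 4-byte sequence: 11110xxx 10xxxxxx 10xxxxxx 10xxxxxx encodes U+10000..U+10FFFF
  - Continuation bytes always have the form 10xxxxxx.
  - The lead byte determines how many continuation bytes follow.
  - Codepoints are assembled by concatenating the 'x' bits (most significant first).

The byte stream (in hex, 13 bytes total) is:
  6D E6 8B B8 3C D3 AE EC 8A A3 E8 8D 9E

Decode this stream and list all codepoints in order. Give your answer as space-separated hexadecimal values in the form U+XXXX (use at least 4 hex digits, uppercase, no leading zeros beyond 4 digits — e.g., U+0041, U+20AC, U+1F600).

Answer: U+006D U+62F8 U+003C U+04EE U+C2A3 U+835E

Derivation:
Byte[0]=6D: 1-byte ASCII. cp=U+006D
Byte[1]=E6: 3-byte lead, need 2 cont bytes. acc=0x6
Byte[2]=8B: continuation. acc=(acc<<6)|0x0B=0x18B
Byte[3]=B8: continuation. acc=(acc<<6)|0x38=0x62F8
Completed: cp=U+62F8 (starts at byte 1)
Byte[4]=3C: 1-byte ASCII. cp=U+003C
Byte[5]=D3: 2-byte lead, need 1 cont bytes. acc=0x13
Byte[6]=AE: continuation. acc=(acc<<6)|0x2E=0x4EE
Completed: cp=U+04EE (starts at byte 5)
Byte[7]=EC: 3-byte lead, need 2 cont bytes. acc=0xC
Byte[8]=8A: continuation. acc=(acc<<6)|0x0A=0x30A
Byte[9]=A3: continuation. acc=(acc<<6)|0x23=0xC2A3
Completed: cp=U+C2A3 (starts at byte 7)
Byte[10]=E8: 3-byte lead, need 2 cont bytes. acc=0x8
Byte[11]=8D: continuation. acc=(acc<<6)|0x0D=0x20D
Byte[12]=9E: continuation. acc=(acc<<6)|0x1E=0x835E
Completed: cp=U+835E (starts at byte 10)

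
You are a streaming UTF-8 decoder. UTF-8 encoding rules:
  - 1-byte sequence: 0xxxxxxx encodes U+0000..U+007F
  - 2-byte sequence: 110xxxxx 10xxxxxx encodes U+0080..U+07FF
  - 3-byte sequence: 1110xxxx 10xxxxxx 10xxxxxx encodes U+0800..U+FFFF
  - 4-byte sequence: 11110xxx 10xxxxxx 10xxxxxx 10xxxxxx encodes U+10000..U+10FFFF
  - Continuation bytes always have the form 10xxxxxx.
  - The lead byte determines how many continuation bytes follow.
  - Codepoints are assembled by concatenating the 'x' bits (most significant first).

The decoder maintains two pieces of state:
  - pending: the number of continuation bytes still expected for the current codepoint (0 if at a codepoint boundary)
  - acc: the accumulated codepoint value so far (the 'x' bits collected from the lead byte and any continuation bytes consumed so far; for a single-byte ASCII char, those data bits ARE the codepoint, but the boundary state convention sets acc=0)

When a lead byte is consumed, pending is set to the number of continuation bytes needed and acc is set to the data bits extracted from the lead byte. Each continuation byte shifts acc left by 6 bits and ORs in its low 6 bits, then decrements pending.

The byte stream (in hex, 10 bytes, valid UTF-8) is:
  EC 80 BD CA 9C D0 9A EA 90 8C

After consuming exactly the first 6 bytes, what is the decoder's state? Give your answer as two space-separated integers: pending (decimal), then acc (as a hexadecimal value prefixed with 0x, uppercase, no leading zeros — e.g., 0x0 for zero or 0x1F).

Answer: 1 0x10

Derivation:
Byte[0]=EC: 3-byte lead. pending=2, acc=0xC
Byte[1]=80: continuation. acc=(acc<<6)|0x00=0x300, pending=1
Byte[2]=BD: continuation. acc=(acc<<6)|0x3D=0xC03D, pending=0
Byte[3]=CA: 2-byte lead. pending=1, acc=0xA
Byte[4]=9C: continuation. acc=(acc<<6)|0x1C=0x29C, pending=0
Byte[5]=D0: 2-byte lead. pending=1, acc=0x10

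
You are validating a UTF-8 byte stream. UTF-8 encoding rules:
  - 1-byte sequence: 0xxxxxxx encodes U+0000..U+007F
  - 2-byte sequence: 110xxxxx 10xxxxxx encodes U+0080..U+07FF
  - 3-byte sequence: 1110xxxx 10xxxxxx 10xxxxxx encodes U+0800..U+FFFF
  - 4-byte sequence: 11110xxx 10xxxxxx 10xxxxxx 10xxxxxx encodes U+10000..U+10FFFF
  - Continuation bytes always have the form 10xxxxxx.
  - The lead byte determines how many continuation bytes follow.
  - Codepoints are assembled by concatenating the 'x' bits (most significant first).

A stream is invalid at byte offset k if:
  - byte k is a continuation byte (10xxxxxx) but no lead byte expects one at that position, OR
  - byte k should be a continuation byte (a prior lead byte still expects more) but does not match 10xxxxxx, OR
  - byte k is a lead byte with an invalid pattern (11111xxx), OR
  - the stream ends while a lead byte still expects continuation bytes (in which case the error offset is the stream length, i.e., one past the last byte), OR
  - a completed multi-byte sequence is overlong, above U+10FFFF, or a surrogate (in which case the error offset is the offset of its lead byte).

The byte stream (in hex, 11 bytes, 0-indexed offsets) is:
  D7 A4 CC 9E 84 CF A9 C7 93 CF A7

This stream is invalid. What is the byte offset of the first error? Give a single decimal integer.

Answer: 4

Derivation:
Byte[0]=D7: 2-byte lead, need 1 cont bytes. acc=0x17
Byte[1]=A4: continuation. acc=(acc<<6)|0x24=0x5E4
Completed: cp=U+05E4 (starts at byte 0)
Byte[2]=CC: 2-byte lead, need 1 cont bytes. acc=0xC
Byte[3]=9E: continuation. acc=(acc<<6)|0x1E=0x31E
Completed: cp=U+031E (starts at byte 2)
Byte[4]=84: INVALID lead byte (not 0xxx/110x/1110/11110)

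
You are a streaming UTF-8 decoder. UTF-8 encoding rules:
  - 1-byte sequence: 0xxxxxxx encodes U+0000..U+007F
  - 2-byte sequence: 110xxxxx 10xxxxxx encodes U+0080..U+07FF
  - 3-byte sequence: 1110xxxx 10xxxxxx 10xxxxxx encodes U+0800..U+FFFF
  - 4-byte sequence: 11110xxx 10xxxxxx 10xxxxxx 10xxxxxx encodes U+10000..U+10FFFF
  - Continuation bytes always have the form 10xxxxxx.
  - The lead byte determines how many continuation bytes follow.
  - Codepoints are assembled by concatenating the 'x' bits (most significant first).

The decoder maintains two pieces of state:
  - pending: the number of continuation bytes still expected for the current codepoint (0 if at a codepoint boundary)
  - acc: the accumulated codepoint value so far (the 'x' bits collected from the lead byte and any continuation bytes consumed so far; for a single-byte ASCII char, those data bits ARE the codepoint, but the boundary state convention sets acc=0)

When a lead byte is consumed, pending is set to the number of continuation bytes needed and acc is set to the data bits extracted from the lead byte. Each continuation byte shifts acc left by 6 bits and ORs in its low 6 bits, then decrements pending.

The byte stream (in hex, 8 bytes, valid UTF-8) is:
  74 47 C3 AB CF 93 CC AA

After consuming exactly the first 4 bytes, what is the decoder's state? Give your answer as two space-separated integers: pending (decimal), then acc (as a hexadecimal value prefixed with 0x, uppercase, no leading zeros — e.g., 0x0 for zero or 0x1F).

Answer: 0 0xEB

Derivation:
Byte[0]=74: 1-byte. pending=0, acc=0x0
Byte[1]=47: 1-byte. pending=0, acc=0x0
Byte[2]=C3: 2-byte lead. pending=1, acc=0x3
Byte[3]=AB: continuation. acc=(acc<<6)|0x2B=0xEB, pending=0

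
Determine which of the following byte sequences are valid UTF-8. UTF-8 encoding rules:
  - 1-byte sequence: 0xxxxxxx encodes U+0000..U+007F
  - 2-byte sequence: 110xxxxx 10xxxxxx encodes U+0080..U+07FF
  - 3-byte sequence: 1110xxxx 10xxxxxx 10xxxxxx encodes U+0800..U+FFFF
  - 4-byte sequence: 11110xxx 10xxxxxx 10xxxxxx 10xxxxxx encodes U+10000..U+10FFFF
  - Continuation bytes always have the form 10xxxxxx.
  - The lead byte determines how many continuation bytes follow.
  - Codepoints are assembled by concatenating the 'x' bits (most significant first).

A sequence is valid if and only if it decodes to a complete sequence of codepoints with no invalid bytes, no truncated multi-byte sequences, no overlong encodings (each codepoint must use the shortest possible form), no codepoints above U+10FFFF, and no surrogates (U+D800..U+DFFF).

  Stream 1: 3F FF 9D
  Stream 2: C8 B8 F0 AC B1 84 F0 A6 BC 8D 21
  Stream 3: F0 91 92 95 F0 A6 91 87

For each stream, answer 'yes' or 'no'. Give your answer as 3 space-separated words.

Answer: no yes yes

Derivation:
Stream 1: error at byte offset 1. INVALID
Stream 2: decodes cleanly. VALID
Stream 3: decodes cleanly. VALID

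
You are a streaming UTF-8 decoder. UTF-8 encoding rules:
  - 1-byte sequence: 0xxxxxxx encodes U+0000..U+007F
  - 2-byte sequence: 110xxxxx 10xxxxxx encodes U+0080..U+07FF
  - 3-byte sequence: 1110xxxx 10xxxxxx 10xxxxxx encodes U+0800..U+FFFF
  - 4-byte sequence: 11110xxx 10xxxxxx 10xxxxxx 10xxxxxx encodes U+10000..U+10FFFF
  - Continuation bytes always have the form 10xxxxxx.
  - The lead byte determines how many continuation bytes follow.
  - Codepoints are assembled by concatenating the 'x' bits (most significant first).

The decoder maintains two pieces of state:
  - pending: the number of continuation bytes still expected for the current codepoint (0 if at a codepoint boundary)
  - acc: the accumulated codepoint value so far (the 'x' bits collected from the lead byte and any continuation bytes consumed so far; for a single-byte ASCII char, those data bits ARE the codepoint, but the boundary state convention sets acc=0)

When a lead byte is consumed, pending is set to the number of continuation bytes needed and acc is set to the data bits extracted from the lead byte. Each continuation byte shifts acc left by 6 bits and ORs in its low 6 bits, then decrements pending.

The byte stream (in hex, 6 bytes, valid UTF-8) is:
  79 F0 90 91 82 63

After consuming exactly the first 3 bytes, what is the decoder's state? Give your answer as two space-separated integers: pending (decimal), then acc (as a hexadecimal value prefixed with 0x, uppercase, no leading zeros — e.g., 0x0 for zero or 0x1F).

Byte[0]=79: 1-byte. pending=0, acc=0x0
Byte[1]=F0: 4-byte lead. pending=3, acc=0x0
Byte[2]=90: continuation. acc=(acc<<6)|0x10=0x10, pending=2

Answer: 2 0x10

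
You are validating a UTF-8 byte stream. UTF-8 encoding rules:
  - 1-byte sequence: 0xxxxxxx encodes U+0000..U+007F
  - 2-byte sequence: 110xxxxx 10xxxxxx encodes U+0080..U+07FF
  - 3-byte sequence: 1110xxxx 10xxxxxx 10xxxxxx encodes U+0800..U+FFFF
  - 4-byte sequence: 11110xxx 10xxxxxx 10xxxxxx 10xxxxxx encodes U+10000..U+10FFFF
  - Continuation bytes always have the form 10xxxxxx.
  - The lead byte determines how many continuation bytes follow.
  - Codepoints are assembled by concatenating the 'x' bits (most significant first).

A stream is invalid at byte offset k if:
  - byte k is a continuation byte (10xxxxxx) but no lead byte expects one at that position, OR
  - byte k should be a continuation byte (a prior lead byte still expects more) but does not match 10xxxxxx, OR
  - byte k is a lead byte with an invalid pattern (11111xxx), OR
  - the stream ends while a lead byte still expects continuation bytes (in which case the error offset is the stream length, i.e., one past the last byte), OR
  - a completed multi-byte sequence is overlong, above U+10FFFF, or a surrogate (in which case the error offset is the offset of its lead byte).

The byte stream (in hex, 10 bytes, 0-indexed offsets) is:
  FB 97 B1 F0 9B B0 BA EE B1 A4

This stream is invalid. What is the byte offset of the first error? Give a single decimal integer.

Answer: 0

Derivation:
Byte[0]=FB: INVALID lead byte (not 0xxx/110x/1110/11110)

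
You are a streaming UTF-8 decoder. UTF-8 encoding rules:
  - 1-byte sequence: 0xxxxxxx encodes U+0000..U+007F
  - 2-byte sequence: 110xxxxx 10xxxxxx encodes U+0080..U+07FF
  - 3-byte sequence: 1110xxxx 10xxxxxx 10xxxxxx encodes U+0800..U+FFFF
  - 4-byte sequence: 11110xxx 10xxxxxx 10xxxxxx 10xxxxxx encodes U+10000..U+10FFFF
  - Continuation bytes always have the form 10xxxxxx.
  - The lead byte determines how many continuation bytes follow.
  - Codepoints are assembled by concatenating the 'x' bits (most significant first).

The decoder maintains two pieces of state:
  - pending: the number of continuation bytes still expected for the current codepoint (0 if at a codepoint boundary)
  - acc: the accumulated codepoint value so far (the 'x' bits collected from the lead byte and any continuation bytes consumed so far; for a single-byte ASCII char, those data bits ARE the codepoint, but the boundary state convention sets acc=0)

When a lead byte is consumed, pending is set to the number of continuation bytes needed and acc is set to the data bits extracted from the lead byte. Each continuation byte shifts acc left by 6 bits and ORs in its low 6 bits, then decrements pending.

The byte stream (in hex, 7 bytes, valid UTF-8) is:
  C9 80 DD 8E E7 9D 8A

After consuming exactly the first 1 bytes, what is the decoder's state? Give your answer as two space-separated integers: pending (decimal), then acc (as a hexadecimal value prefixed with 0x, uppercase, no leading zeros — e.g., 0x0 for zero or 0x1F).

Answer: 1 0x9

Derivation:
Byte[0]=C9: 2-byte lead. pending=1, acc=0x9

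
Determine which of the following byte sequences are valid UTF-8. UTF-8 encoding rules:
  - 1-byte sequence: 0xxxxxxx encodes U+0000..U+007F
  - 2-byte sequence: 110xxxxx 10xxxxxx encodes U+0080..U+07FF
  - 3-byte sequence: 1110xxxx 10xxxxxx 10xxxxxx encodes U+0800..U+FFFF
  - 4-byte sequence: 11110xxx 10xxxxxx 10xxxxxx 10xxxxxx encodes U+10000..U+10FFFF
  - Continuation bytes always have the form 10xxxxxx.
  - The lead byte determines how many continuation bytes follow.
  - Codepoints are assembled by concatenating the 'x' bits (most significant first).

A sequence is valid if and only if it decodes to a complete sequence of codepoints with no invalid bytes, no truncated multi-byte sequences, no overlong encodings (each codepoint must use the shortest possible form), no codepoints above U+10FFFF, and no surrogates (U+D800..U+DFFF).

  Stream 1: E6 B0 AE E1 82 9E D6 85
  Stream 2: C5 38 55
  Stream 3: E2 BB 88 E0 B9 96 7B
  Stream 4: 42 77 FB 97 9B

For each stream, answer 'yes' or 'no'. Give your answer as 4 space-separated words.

Stream 1: decodes cleanly. VALID
Stream 2: error at byte offset 1. INVALID
Stream 3: decodes cleanly. VALID
Stream 4: error at byte offset 2. INVALID

Answer: yes no yes no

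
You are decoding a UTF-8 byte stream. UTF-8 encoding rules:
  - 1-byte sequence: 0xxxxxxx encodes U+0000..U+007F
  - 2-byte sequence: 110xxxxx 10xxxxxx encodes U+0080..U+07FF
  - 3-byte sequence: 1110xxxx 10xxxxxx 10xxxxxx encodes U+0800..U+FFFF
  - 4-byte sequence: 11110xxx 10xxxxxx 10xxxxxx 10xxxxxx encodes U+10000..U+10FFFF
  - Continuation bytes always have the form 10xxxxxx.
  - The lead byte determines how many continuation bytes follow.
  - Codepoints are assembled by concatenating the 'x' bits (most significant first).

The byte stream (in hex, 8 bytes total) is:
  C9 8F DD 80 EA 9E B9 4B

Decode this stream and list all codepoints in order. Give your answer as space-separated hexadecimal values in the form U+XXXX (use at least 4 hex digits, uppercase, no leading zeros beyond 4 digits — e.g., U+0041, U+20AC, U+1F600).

Byte[0]=C9: 2-byte lead, need 1 cont bytes. acc=0x9
Byte[1]=8F: continuation. acc=(acc<<6)|0x0F=0x24F
Completed: cp=U+024F (starts at byte 0)
Byte[2]=DD: 2-byte lead, need 1 cont bytes. acc=0x1D
Byte[3]=80: continuation. acc=(acc<<6)|0x00=0x740
Completed: cp=U+0740 (starts at byte 2)
Byte[4]=EA: 3-byte lead, need 2 cont bytes. acc=0xA
Byte[5]=9E: continuation. acc=(acc<<6)|0x1E=0x29E
Byte[6]=B9: continuation. acc=(acc<<6)|0x39=0xA7B9
Completed: cp=U+A7B9 (starts at byte 4)
Byte[7]=4B: 1-byte ASCII. cp=U+004B

Answer: U+024F U+0740 U+A7B9 U+004B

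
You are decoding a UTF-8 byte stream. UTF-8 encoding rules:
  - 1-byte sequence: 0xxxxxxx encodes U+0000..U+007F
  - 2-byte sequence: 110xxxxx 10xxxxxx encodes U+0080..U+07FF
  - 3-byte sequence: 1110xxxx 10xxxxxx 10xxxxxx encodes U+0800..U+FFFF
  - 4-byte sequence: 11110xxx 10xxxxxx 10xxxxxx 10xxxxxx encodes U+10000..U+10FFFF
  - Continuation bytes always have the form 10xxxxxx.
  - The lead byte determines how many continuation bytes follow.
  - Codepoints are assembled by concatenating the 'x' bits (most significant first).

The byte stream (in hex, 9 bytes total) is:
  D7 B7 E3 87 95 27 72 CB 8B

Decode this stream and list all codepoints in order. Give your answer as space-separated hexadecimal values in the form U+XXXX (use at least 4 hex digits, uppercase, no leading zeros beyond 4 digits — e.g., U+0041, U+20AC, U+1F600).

Answer: U+05F7 U+31D5 U+0027 U+0072 U+02CB

Derivation:
Byte[0]=D7: 2-byte lead, need 1 cont bytes. acc=0x17
Byte[1]=B7: continuation. acc=(acc<<6)|0x37=0x5F7
Completed: cp=U+05F7 (starts at byte 0)
Byte[2]=E3: 3-byte lead, need 2 cont bytes. acc=0x3
Byte[3]=87: continuation. acc=(acc<<6)|0x07=0xC7
Byte[4]=95: continuation. acc=(acc<<6)|0x15=0x31D5
Completed: cp=U+31D5 (starts at byte 2)
Byte[5]=27: 1-byte ASCII. cp=U+0027
Byte[6]=72: 1-byte ASCII. cp=U+0072
Byte[7]=CB: 2-byte lead, need 1 cont bytes. acc=0xB
Byte[8]=8B: continuation. acc=(acc<<6)|0x0B=0x2CB
Completed: cp=U+02CB (starts at byte 7)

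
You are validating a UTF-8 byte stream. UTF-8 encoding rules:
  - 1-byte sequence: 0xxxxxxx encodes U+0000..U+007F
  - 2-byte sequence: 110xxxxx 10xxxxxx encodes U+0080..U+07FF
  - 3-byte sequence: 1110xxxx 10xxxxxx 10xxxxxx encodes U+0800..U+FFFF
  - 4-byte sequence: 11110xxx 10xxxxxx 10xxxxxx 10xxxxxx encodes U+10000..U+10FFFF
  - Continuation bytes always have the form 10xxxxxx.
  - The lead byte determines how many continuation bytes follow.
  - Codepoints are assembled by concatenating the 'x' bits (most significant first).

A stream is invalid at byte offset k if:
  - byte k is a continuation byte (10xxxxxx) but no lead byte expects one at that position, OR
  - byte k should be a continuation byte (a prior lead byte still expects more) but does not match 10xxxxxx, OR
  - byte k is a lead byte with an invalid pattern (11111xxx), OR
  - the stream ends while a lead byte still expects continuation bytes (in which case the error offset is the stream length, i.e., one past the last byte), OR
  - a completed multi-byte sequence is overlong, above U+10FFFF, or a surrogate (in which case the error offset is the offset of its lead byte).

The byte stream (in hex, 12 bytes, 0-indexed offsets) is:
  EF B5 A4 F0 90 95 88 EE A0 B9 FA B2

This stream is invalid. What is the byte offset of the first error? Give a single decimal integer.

Byte[0]=EF: 3-byte lead, need 2 cont bytes. acc=0xF
Byte[1]=B5: continuation. acc=(acc<<6)|0x35=0x3F5
Byte[2]=A4: continuation. acc=(acc<<6)|0x24=0xFD64
Completed: cp=U+FD64 (starts at byte 0)
Byte[3]=F0: 4-byte lead, need 3 cont bytes. acc=0x0
Byte[4]=90: continuation. acc=(acc<<6)|0x10=0x10
Byte[5]=95: continuation. acc=(acc<<6)|0x15=0x415
Byte[6]=88: continuation. acc=(acc<<6)|0x08=0x10548
Completed: cp=U+10548 (starts at byte 3)
Byte[7]=EE: 3-byte lead, need 2 cont bytes. acc=0xE
Byte[8]=A0: continuation. acc=(acc<<6)|0x20=0x3A0
Byte[9]=B9: continuation. acc=(acc<<6)|0x39=0xE839
Completed: cp=U+E839 (starts at byte 7)
Byte[10]=FA: INVALID lead byte (not 0xxx/110x/1110/11110)

Answer: 10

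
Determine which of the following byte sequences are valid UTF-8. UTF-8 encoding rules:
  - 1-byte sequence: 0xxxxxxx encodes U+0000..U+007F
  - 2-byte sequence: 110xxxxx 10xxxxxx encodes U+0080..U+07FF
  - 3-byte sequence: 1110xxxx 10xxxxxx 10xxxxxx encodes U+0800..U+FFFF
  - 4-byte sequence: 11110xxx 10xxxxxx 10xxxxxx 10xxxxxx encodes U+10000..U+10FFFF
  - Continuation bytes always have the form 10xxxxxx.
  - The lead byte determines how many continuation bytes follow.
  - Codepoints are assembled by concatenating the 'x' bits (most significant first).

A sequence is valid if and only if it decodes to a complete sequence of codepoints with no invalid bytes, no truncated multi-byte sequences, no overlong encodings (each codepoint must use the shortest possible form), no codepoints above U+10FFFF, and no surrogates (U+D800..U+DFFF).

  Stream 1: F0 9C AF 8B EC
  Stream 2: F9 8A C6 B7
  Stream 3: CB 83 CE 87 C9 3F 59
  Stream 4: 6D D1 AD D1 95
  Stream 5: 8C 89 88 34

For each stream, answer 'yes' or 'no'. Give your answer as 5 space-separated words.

Answer: no no no yes no

Derivation:
Stream 1: error at byte offset 5. INVALID
Stream 2: error at byte offset 0. INVALID
Stream 3: error at byte offset 5. INVALID
Stream 4: decodes cleanly. VALID
Stream 5: error at byte offset 0. INVALID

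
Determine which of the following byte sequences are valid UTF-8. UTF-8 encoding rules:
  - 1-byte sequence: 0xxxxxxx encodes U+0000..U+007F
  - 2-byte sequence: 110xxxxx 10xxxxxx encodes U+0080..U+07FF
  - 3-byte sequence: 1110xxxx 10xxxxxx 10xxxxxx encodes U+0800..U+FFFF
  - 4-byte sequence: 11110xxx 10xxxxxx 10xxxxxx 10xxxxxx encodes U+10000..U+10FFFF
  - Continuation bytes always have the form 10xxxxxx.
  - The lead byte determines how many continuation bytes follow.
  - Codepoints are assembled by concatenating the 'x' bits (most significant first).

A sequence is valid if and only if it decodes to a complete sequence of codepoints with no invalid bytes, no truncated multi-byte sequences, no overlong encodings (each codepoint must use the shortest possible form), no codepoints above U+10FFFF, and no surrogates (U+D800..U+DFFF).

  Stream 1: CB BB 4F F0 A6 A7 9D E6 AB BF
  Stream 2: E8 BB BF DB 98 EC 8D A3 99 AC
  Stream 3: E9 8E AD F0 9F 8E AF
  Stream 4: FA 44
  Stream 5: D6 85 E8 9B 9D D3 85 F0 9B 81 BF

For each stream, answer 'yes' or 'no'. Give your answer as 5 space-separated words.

Answer: yes no yes no yes

Derivation:
Stream 1: decodes cleanly. VALID
Stream 2: error at byte offset 8. INVALID
Stream 3: decodes cleanly. VALID
Stream 4: error at byte offset 0. INVALID
Stream 5: decodes cleanly. VALID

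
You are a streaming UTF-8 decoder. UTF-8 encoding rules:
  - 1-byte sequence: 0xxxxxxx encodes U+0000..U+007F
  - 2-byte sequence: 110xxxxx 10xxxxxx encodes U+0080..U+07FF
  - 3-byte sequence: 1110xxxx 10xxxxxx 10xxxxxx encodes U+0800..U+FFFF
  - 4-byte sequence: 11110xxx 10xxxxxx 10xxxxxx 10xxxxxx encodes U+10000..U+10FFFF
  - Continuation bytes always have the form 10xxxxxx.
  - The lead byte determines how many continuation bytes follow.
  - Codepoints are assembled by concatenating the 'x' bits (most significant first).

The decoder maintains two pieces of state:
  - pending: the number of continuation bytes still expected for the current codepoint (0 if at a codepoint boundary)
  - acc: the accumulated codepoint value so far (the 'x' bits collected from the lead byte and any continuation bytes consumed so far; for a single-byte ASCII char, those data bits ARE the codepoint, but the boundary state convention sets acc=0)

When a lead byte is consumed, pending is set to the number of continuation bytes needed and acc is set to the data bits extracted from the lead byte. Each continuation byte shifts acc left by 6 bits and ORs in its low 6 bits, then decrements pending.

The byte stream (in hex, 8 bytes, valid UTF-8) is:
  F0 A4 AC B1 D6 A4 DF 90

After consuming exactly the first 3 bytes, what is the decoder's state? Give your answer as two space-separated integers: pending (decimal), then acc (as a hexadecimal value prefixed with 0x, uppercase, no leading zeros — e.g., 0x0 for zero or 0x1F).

Answer: 1 0x92C

Derivation:
Byte[0]=F0: 4-byte lead. pending=3, acc=0x0
Byte[1]=A4: continuation. acc=(acc<<6)|0x24=0x24, pending=2
Byte[2]=AC: continuation. acc=(acc<<6)|0x2C=0x92C, pending=1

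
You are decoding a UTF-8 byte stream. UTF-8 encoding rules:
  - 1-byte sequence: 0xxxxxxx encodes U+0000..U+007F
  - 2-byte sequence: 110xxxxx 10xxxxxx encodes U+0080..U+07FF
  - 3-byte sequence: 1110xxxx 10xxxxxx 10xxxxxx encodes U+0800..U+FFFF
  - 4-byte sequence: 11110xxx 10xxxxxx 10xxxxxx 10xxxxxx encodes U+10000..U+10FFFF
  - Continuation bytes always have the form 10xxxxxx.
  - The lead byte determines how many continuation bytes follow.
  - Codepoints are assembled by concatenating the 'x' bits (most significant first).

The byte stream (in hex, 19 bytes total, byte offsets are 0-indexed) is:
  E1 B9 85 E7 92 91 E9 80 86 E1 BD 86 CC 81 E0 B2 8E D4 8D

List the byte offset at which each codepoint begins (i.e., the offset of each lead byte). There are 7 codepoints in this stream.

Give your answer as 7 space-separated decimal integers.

Byte[0]=E1: 3-byte lead, need 2 cont bytes. acc=0x1
Byte[1]=B9: continuation. acc=(acc<<6)|0x39=0x79
Byte[2]=85: continuation. acc=(acc<<6)|0x05=0x1E45
Completed: cp=U+1E45 (starts at byte 0)
Byte[3]=E7: 3-byte lead, need 2 cont bytes. acc=0x7
Byte[4]=92: continuation. acc=(acc<<6)|0x12=0x1D2
Byte[5]=91: continuation. acc=(acc<<6)|0x11=0x7491
Completed: cp=U+7491 (starts at byte 3)
Byte[6]=E9: 3-byte lead, need 2 cont bytes. acc=0x9
Byte[7]=80: continuation. acc=(acc<<6)|0x00=0x240
Byte[8]=86: continuation. acc=(acc<<6)|0x06=0x9006
Completed: cp=U+9006 (starts at byte 6)
Byte[9]=E1: 3-byte lead, need 2 cont bytes. acc=0x1
Byte[10]=BD: continuation. acc=(acc<<6)|0x3D=0x7D
Byte[11]=86: continuation. acc=(acc<<6)|0x06=0x1F46
Completed: cp=U+1F46 (starts at byte 9)
Byte[12]=CC: 2-byte lead, need 1 cont bytes. acc=0xC
Byte[13]=81: continuation. acc=(acc<<6)|0x01=0x301
Completed: cp=U+0301 (starts at byte 12)
Byte[14]=E0: 3-byte lead, need 2 cont bytes. acc=0x0
Byte[15]=B2: continuation. acc=(acc<<6)|0x32=0x32
Byte[16]=8E: continuation. acc=(acc<<6)|0x0E=0xC8E
Completed: cp=U+0C8E (starts at byte 14)
Byte[17]=D4: 2-byte lead, need 1 cont bytes. acc=0x14
Byte[18]=8D: continuation. acc=(acc<<6)|0x0D=0x50D
Completed: cp=U+050D (starts at byte 17)

Answer: 0 3 6 9 12 14 17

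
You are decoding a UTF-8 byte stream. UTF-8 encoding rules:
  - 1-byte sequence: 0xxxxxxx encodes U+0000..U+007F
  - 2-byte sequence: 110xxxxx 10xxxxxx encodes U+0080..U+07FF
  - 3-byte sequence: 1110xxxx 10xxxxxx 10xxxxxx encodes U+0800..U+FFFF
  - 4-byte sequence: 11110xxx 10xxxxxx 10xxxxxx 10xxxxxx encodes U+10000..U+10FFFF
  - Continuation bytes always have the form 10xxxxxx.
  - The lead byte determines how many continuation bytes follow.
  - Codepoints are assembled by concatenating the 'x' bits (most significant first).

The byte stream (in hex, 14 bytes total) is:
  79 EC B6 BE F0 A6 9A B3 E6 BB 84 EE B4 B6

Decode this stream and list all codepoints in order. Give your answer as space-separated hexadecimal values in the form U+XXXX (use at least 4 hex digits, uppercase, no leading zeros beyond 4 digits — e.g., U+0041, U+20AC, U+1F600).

Answer: U+0079 U+CDBE U+266B3 U+6EC4 U+ED36

Derivation:
Byte[0]=79: 1-byte ASCII. cp=U+0079
Byte[1]=EC: 3-byte lead, need 2 cont bytes. acc=0xC
Byte[2]=B6: continuation. acc=(acc<<6)|0x36=0x336
Byte[3]=BE: continuation. acc=(acc<<6)|0x3E=0xCDBE
Completed: cp=U+CDBE (starts at byte 1)
Byte[4]=F0: 4-byte lead, need 3 cont bytes. acc=0x0
Byte[5]=A6: continuation. acc=(acc<<6)|0x26=0x26
Byte[6]=9A: continuation. acc=(acc<<6)|0x1A=0x99A
Byte[7]=B3: continuation. acc=(acc<<6)|0x33=0x266B3
Completed: cp=U+266B3 (starts at byte 4)
Byte[8]=E6: 3-byte lead, need 2 cont bytes. acc=0x6
Byte[9]=BB: continuation. acc=(acc<<6)|0x3B=0x1BB
Byte[10]=84: continuation. acc=(acc<<6)|0x04=0x6EC4
Completed: cp=U+6EC4 (starts at byte 8)
Byte[11]=EE: 3-byte lead, need 2 cont bytes. acc=0xE
Byte[12]=B4: continuation. acc=(acc<<6)|0x34=0x3B4
Byte[13]=B6: continuation. acc=(acc<<6)|0x36=0xED36
Completed: cp=U+ED36 (starts at byte 11)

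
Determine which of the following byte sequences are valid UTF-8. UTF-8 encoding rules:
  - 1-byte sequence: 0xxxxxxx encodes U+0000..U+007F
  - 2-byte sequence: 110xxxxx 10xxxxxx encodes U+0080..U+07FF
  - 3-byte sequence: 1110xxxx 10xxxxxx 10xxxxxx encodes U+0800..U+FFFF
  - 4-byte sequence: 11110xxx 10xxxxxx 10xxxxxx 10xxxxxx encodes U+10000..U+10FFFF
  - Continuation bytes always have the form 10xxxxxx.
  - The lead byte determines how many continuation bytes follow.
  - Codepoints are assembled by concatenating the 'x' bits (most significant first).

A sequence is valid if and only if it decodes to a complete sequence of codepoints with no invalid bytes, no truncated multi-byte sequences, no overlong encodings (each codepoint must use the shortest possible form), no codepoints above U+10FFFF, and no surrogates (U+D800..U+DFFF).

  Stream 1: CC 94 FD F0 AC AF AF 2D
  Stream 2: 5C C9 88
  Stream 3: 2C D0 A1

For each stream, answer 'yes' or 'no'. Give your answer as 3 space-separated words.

Answer: no yes yes

Derivation:
Stream 1: error at byte offset 2. INVALID
Stream 2: decodes cleanly. VALID
Stream 3: decodes cleanly. VALID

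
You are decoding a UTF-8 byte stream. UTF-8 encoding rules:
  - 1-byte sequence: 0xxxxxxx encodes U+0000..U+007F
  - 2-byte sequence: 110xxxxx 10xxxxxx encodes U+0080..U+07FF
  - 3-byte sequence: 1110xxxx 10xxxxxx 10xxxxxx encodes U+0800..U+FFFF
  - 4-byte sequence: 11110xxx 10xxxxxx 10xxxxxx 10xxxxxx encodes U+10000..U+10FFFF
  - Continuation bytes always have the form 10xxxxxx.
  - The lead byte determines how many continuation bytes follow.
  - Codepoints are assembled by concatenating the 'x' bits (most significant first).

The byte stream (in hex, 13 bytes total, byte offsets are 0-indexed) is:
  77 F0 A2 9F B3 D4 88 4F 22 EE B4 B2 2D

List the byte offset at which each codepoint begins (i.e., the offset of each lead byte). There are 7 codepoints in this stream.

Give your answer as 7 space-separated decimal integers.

Answer: 0 1 5 7 8 9 12

Derivation:
Byte[0]=77: 1-byte ASCII. cp=U+0077
Byte[1]=F0: 4-byte lead, need 3 cont bytes. acc=0x0
Byte[2]=A2: continuation. acc=(acc<<6)|0x22=0x22
Byte[3]=9F: continuation. acc=(acc<<6)|0x1F=0x89F
Byte[4]=B3: continuation. acc=(acc<<6)|0x33=0x227F3
Completed: cp=U+227F3 (starts at byte 1)
Byte[5]=D4: 2-byte lead, need 1 cont bytes. acc=0x14
Byte[6]=88: continuation. acc=(acc<<6)|0x08=0x508
Completed: cp=U+0508 (starts at byte 5)
Byte[7]=4F: 1-byte ASCII. cp=U+004F
Byte[8]=22: 1-byte ASCII. cp=U+0022
Byte[9]=EE: 3-byte lead, need 2 cont bytes. acc=0xE
Byte[10]=B4: continuation. acc=(acc<<6)|0x34=0x3B4
Byte[11]=B2: continuation. acc=(acc<<6)|0x32=0xED32
Completed: cp=U+ED32 (starts at byte 9)
Byte[12]=2D: 1-byte ASCII. cp=U+002D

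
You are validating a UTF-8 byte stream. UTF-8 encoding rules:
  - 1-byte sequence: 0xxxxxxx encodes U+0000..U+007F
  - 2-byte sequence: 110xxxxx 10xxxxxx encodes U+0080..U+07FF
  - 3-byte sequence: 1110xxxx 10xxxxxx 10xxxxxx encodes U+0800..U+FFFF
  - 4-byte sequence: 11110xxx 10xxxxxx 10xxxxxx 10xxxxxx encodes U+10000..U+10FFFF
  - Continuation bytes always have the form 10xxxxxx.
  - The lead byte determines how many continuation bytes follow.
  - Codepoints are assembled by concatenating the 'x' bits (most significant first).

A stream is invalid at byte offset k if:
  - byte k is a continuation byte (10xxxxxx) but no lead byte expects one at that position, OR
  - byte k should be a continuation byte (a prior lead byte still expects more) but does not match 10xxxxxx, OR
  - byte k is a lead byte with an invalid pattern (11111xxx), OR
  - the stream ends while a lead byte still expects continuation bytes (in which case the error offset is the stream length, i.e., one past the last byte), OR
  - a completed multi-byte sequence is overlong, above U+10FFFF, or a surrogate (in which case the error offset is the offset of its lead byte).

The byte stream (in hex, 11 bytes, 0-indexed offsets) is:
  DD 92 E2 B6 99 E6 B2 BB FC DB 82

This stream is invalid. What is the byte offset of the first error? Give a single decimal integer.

Byte[0]=DD: 2-byte lead, need 1 cont bytes. acc=0x1D
Byte[1]=92: continuation. acc=(acc<<6)|0x12=0x752
Completed: cp=U+0752 (starts at byte 0)
Byte[2]=E2: 3-byte lead, need 2 cont bytes. acc=0x2
Byte[3]=B6: continuation. acc=(acc<<6)|0x36=0xB6
Byte[4]=99: continuation. acc=(acc<<6)|0x19=0x2D99
Completed: cp=U+2D99 (starts at byte 2)
Byte[5]=E6: 3-byte lead, need 2 cont bytes. acc=0x6
Byte[6]=B2: continuation. acc=(acc<<6)|0x32=0x1B2
Byte[7]=BB: continuation. acc=(acc<<6)|0x3B=0x6CBB
Completed: cp=U+6CBB (starts at byte 5)
Byte[8]=FC: INVALID lead byte (not 0xxx/110x/1110/11110)

Answer: 8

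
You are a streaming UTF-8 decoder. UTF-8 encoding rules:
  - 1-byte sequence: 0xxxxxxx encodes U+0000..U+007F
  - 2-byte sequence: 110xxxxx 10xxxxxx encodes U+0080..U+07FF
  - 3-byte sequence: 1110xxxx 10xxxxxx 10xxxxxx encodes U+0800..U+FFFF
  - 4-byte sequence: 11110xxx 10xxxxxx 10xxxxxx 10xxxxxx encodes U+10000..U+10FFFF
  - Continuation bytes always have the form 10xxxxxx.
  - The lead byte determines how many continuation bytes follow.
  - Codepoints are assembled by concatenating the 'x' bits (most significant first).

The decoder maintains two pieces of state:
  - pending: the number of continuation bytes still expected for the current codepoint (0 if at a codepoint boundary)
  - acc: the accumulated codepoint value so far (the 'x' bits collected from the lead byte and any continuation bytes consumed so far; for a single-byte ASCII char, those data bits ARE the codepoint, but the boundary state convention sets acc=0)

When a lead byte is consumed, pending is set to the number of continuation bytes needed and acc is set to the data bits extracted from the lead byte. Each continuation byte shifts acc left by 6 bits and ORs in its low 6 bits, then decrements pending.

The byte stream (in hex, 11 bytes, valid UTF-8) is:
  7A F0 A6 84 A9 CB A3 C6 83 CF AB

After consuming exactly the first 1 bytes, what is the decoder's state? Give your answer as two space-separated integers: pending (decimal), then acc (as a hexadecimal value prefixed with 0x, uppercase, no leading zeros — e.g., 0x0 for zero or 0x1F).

Answer: 0 0x0

Derivation:
Byte[0]=7A: 1-byte. pending=0, acc=0x0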